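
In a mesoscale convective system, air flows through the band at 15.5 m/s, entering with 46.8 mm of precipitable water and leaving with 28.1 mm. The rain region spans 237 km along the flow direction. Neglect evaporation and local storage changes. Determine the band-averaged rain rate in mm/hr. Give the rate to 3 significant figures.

Column moisture flux per unit crosswind length is F = V × PW.
Inflow: F_in = 15.5 × 46.8 = 725.4 mm·m/s
Outflow: F_out = 15.5 × 28.1 = 435.55 mm·m/s
Steady-state rate R = (F_in − F_out)/L = (725.4 − 435.55) / 237000 m = 1.223e-03 mm/s.
R = 1.223e-03 × 3600 = 4.40 mm/hr.

R ≈ 4.40 mm/hr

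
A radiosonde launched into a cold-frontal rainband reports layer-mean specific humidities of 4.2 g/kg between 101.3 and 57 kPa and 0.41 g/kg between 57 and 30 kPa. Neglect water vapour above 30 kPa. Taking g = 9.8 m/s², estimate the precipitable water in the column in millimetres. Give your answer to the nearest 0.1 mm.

Precipitable water is the column-integrated vapour mass per unit area: PW = (1/g) Σ q̄ Δp, with q in kg/kg and Δp in Pa (1 kg/m² of water = 1 mm).
Layer 101.3–57 kPa: Δp = 443 hPa = 44300 Pa, q̄ = 0.0042 kg/kg → 0.0042 × 44300 / 9.8 = 18.99 mm
Layer 57–30 kPa: Δp = 270 hPa = 27000 Pa, q̄ = 0.00041 kg/kg → 0.00041 × 27000 / 9.8 = 1.13 mm
PW = 18.99 + 1.13 = 20.12 ≈ 20.1 mm.

PW ≈ 20.1 mm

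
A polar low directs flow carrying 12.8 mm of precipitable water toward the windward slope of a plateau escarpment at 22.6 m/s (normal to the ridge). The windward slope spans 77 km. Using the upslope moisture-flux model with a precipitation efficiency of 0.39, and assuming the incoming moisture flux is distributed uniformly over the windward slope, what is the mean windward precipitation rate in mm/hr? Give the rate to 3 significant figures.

R ≈ 5.27 mm/hr

Incoming column moisture flux per unit ridge length: F = V × PW = 22.6 × 12.8 = 289.28 mm·m/s.
Spread over the 77 km slope with efficiency ε = 0.39: R = ε·F/W = 0.39 × 289.28 / 77000 m = 1.465e-03 mm/s.
R = 1.465e-03 × 3600 = 5.27 mm/hr.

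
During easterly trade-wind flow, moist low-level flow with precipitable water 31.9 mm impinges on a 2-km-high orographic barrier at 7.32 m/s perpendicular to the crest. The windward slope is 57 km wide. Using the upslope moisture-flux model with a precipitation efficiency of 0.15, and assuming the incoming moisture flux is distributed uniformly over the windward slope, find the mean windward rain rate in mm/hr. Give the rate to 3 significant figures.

R ≈ 2.21 mm/hr

Incoming column moisture flux per unit ridge length: F = V × PW = 7.32 × 31.9 = 233.508 mm·m/s.
Spread over the 57 km slope with efficiency ε = 0.15: R = ε·F/W = 0.15 × 233.508 / 57000 m = 6.145e-04 mm/s.
R = 6.145e-04 × 3600 = 2.21 mm/hr.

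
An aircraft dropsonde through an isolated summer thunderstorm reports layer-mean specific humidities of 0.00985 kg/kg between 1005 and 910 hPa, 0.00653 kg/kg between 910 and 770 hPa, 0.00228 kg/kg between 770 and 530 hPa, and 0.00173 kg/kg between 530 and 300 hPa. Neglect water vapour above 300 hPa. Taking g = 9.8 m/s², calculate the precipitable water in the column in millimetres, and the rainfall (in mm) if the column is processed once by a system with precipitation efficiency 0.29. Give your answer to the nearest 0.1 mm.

Precipitable water is the column-integrated vapour mass per unit area: PW = (1/g) Σ q̄ Δp, with q in kg/kg and Δp in Pa (1 kg/m² of water = 1 mm).
Layer 1005–910 hPa: Δp = 95 hPa = 9500 Pa, q̄ = 0.00985 kg/kg → 0.00985 × 9500 / 9.8 = 9.55 mm
Layer 910–770 hPa: Δp = 140 hPa = 14000 Pa, q̄ = 0.00653 kg/kg → 0.00653 × 14000 / 9.8 = 9.33 mm
Layer 770–530 hPa: Δp = 240 hPa = 24000 Pa, q̄ = 0.00228 kg/kg → 0.00228 × 24000 / 9.8 = 5.58 mm
Layer 530–300 hPa: Δp = 230 hPa = 23000 Pa, q̄ = 0.00173 kg/kg → 0.00173 × 23000 / 9.8 = 4.06 mm
PW = 9.55 + 9.33 + 5.58 + 4.06 = 28.52 ≈ 28.5 mm.
Rainfall = ε × PW = 0.29 × 28.5 = 8.3 mm.

PW ≈ 28.5 mm; rainfall ≈ 8.3 mm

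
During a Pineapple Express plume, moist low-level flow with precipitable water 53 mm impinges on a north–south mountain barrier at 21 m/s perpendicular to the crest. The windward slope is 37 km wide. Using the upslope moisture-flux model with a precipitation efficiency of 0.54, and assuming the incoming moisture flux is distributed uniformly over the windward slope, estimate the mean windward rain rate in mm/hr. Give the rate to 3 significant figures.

Incoming column moisture flux per unit ridge length: F = V × PW = 21 × 53 = 1113 mm·m/s.
Spread over the 37 km slope with efficiency ε = 0.54: R = ε·F/W = 0.54 × 1113 / 37000 m = 1.624e-02 mm/s.
R = 1.624e-02 × 3600 = 58.5 mm/hr.

R ≈ 58.5 mm/hr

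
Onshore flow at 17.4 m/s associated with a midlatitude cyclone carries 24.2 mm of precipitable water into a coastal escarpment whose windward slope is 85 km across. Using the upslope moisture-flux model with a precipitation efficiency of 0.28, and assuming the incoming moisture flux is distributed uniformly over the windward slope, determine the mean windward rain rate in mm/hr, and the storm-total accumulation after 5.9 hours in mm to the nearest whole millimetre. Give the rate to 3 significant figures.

R ≈ 4.99 mm/hr; total ≈ 29 mm

Incoming column moisture flux per unit ridge length: F = V × PW = 17.4 × 24.2 = 421.08 mm·m/s.
Spread over the 85 km slope with efficiency ε = 0.28: R = ε·F/W = 0.28 × 421.08 / 85000 m = 1.387e-03 mm/s.
R = 1.387e-03 × 3600 = 4.99 mm/hr.
Over 5.9 h: total = 4.99 × 5.9 = 29.441 ≈ 29 mm.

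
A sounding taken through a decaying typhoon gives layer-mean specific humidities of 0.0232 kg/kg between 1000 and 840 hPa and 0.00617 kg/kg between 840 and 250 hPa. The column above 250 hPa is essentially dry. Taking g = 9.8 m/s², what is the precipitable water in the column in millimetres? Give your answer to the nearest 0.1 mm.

Precipitable water is the column-integrated vapour mass per unit area: PW = (1/g) Σ q̄ Δp, with q in kg/kg and Δp in Pa (1 kg/m² of water = 1 mm).
Layer 1000–840 hPa: Δp = 160 hPa = 16000 Pa, q̄ = 0.0232 kg/kg → 0.0232 × 16000 / 9.8 = 37.88 mm
Layer 840–250 hPa: Δp = 590 hPa = 59000 Pa, q̄ = 0.00617 kg/kg → 0.00617 × 59000 / 9.8 = 37.15 mm
PW = 37.88 + 37.15 = 75.03 ≈ 75.0 mm.

PW ≈ 75.0 mm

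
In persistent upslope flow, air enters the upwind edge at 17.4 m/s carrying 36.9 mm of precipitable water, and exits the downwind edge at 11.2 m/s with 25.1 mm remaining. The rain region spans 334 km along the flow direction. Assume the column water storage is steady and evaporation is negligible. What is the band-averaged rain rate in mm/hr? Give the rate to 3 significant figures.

R ≈ 3.89 mm/hr

Column moisture flux per unit crosswind length is F = V × PW.
Inflow: F_in = 17.4 × 36.9 = 642.06 mm·m/s
Outflow: F_out = 11.2 × 25.1 = 281.12 mm·m/s
Steady-state rate R = (F_in − F_out)/L = (642.06 − 281.12) / 334000 m = 1.081e-03 mm/s.
R = 1.081e-03 × 3600 = 3.89 mm/hr.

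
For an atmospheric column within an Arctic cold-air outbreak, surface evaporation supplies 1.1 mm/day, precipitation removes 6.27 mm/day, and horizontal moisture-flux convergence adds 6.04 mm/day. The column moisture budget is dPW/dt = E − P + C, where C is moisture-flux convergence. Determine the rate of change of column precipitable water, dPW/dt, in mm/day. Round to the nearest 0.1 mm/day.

dPW/dt = E − P + C = 1.1 − 6.27 + (6.04) = 0.9 mm/day.

dPW/dt ≈ 0.9 mm/day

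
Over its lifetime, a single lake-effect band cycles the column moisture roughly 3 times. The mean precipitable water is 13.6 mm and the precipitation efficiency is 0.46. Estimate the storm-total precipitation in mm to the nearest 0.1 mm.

Each cycle deposits ε × PW = 0.46 × 13.6 = 6.256 mm.
Over 3 cycles: 3 × 6.256 = 18.8 mm.

precipitation ≈ 18.8 mm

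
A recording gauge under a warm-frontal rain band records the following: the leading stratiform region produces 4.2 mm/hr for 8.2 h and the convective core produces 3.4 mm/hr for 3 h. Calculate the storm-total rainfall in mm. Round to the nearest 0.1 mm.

total ≈ 44.6 mm

Total = Σ Rᵢ Δtᵢ = 4.2 × 8.2 + 3.4 × 3
      = 34.44 + 10.2 = 44.6 mm.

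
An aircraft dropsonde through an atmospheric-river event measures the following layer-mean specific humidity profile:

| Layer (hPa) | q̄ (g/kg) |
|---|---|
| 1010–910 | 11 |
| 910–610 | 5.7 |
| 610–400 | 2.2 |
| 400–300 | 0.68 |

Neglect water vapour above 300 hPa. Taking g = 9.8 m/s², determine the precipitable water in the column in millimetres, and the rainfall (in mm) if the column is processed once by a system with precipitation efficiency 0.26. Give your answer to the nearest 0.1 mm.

Precipitable water is the column-integrated vapour mass per unit area: PW = (1/g) Σ q̄ Δp, with q in kg/kg and Δp in Pa (1 kg/m² of water = 1 mm).
Layer 1010–910 hPa: Δp = 100 hPa = 10000 Pa, q̄ = 0.011 kg/kg → 0.011 × 10000 / 9.8 = 11.22 mm
Layer 910–610 hPa: Δp = 300 hPa = 30000 Pa, q̄ = 0.0057 kg/kg → 0.0057 × 30000 / 9.8 = 17.45 mm
Layer 610–400 hPa: Δp = 210 hPa = 21000 Pa, q̄ = 0.0022 kg/kg → 0.0022 × 21000 / 9.8 = 4.71 mm
Layer 400–300 hPa: Δp = 100 hPa = 10000 Pa, q̄ = 0.00068 kg/kg → 0.00068 × 10000 / 9.8 = 0.69 mm
PW = 11.22 + 17.45 + 4.71 + 0.69 = 34.07 ≈ 34.1 mm.
Rainfall = ε × PW = 0.26 × 34.1 = 8.9 mm.

PW ≈ 34.1 mm; rainfall ≈ 8.9 mm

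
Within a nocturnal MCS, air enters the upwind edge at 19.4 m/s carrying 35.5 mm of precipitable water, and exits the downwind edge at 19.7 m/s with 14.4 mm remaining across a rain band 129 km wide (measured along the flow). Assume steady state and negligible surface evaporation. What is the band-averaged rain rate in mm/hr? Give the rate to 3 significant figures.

R ≈ 11.3 mm/hr

Column moisture flux per unit crosswind length is F = V × PW.
Inflow: F_in = 19.4 × 35.5 = 688.7 mm·m/s
Outflow: F_out = 19.7 × 14.4 = 283.68 mm·m/s
Steady-state rate R = (F_in − F_out)/L = (688.7 − 283.68) / 129000 m = 3.140e-03 mm/s.
R = 3.140e-03 × 3600 = 11.3 mm/hr.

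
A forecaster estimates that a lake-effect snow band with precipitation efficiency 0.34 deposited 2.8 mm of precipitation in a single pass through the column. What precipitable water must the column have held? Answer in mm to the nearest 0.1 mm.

PW = precipitation / ε = 2.8 / 0.34 = 8.2 mm.

PW ≈ 8.2 mm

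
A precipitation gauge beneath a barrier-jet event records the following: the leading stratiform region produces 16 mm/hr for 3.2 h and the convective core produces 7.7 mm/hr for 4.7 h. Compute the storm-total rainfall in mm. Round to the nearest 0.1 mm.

total ≈ 87.4 mm

Total = Σ Rᵢ Δtᵢ = 16 × 3.2 + 7.7 × 4.7
      = 51.2 + 36.19 = 87.4 mm.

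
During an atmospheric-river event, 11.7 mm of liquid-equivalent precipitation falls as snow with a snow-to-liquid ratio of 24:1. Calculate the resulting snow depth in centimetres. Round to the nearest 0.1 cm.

snow depth ≈ 28.1 cm

Snow depth = liquid × ratio = 11.7 mm × 24 = 280.8 mm = 28.1 cm.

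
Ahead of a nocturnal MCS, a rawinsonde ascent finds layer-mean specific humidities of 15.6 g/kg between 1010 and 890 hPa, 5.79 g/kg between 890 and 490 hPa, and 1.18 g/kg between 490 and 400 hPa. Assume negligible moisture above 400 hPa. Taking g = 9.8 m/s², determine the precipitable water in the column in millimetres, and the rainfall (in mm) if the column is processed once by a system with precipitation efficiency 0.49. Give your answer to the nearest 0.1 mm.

PW ≈ 43.8 mm; rainfall ≈ 21.5 mm

Precipitable water is the column-integrated vapour mass per unit area: PW = (1/g) Σ q̄ Δp, with q in kg/kg and Δp in Pa (1 kg/m² of water = 1 mm).
Layer 1010–890 hPa: Δp = 120 hPa = 12000 Pa, q̄ = 0.0156 kg/kg → 0.0156 × 12000 / 9.8 = 19.10 mm
Layer 890–490 hPa: Δp = 400 hPa = 40000 Pa, q̄ = 0.00579 kg/kg → 0.00579 × 40000 / 9.8 = 23.63 mm
Layer 490–400 hPa: Δp = 90 hPa = 9000 Pa, q̄ = 0.00118 kg/kg → 0.00118 × 9000 / 9.8 = 1.08 mm
PW = 19.10 + 23.63 + 1.08 = 43.81 ≈ 43.8 mm.
Rainfall = ε × PW = 0.49 × 43.8 = 21.5 mm.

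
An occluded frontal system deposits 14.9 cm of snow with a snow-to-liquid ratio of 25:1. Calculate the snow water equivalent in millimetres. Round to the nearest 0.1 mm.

SWE = snow depth / ratio = 14.9 cm / 25 = 0.596 cm = 6.0 mm.

SWE ≈ 6.0 mm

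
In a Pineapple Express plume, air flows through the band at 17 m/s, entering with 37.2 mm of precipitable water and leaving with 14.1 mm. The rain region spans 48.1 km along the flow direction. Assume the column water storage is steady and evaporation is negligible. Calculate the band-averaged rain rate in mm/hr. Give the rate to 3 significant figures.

R ≈ 29.4 mm/hr

Column moisture flux per unit crosswind length is F = V × PW.
Inflow: F_in = 17 × 37.2 = 632.4 mm·m/s
Outflow: F_out = 17 × 14.1 = 239.7 mm·m/s
Steady-state rate R = (F_in − F_out)/L = (632.4 − 239.7) / 48100 m = 8.164e-03 mm/s.
R = 8.164e-03 × 3600 = 29.4 mm/hr.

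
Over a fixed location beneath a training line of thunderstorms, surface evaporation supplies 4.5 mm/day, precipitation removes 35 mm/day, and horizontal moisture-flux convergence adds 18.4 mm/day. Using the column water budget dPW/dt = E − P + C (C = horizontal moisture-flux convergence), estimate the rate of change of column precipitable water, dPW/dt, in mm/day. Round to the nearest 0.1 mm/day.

dPW/dt = E − P + C = 4.5 − 35 + (18.4) = -12.1 mm/day.

dPW/dt ≈ -12.1 mm/day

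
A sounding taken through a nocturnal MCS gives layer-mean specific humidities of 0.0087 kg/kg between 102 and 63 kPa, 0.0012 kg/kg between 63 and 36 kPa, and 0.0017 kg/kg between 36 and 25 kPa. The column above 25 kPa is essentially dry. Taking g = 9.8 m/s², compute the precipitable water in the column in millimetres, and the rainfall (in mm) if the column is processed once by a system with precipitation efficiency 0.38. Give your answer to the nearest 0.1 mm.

Precipitable water is the column-integrated vapour mass per unit area: PW = (1/g) Σ q̄ Δp, with q in kg/kg and Δp in Pa (1 kg/m² of water = 1 mm).
Layer 102–63 kPa: Δp = 390 hPa = 39000 Pa, q̄ = 0.0087 kg/kg → 0.0087 × 39000 / 9.8 = 34.62 mm
Layer 63–36 kPa: Δp = 270 hPa = 27000 Pa, q̄ = 0.0012 kg/kg → 0.0012 × 27000 / 9.8 = 3.31 mm
Layer 36–25 kPa: Δp = 110 hPa = 11000 Pa, q̄ = 0.0017 kg/kg → 0.0017 × 11000 / 9.8 = 1.91 mm
PW = 34.62 + 3.31 + 1.91 = 39.84 ≈ 39.8 mm.
Rainfall = ε × PW = 0.38 × 39.8 = 15.1 mm.

PW ≈ 39.8 mm; rainfall ≈ 15.1 mm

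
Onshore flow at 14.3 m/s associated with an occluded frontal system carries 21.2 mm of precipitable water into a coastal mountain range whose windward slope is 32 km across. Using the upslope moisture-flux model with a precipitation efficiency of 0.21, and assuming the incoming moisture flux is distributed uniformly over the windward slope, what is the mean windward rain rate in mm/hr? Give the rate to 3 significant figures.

Incoming column moisture flux per unit ridge length: F = V × PW = 14.3 × 21.2 = 303.16 mm·m/s.
Spread over the 32 km slope with efficiency ε = 0.21: R = ε·F/W = 0.21 × 303.16 / 32000 m = 1.989e-03 mm/s.
R = 1.989e-03 × 3600 = 7.16 mm/hr.

R ≈ 7.16 mm/hr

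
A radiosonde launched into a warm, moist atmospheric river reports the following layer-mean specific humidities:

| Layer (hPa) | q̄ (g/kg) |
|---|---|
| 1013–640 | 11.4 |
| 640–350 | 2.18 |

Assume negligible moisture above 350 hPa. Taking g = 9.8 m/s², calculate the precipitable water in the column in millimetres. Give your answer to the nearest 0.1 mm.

Precipitable water is the column-integrated vapour mass per unit area: PW = (1/g) Σ q̄ Δp, with q in kg/kg and Δp in Pa (1 kg/m² of water = 1 mm).
Layer 1013–640 hPa: Δp = 373 hPa = 37300 Pa, q̄ = 0.0114 kg/kg → 0.0114 × 37300 / 9.8 = 43.39 mm
Layer 640–350 hPa: Δp = 290 hPa = 29000 Pa, q̄ = 0.00218 kg/kg → 0.00218 × 29000 / 9.8 = 6.45 mm
PW = 43.39 + 6.45 = 49.84 ≈ 49.8 mm.

PW ≈ 49.8 mm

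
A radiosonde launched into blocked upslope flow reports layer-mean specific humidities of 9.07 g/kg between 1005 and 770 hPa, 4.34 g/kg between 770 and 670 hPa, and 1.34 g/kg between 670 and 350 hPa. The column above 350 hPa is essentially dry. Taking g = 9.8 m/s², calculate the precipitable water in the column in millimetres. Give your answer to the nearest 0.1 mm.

PW ≈ 30.6 mm

Precipitable water is the column-integrated vapour mass per unit area: PW = (1/g) Σ q̄ Δp, with q in kg/kg and Δp in Pa (1 kg/m² of water = 1 mm).
Layer 1005–770 hPa: Δp = 235 hPa = 23500 Pa, q̄ = 0.00907 kg/kg → 0.00907 × 23500 / 9.8 = 21.75 mm
Layer 770–670 hPa: Δp = 100 hPa = 10000 Pa, q̄ = 0.00434 kg/kg → 0.00434 × 10000 / 9.8 = 4.43 mm
Layer 670–350 hPa: Δp = 320 hPa = 32000 Pa, q̄ = 0.00134 kg/kg → 0.00134 × 32000 / 9.8 = 4.38 mm
PW = 21.75 + 4.43 + 4.38 = 30.56 ≈ 30.6 mm.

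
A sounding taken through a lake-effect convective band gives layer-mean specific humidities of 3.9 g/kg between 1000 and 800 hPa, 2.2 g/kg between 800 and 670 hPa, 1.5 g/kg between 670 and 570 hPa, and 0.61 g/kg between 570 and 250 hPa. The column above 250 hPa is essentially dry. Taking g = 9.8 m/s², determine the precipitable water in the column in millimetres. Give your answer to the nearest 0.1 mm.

PW ≈ 14.4 mm

Precipitable water is the column-integrated vapour mass per unit area: PW = (1/g) Σ q̄ Δp, with q in kg/kg and Δp in Pa (1 kg/m² of water = 1 mm).
Layer 1000–800 hPa: Δp = 200 hPa = 20000 Pa, q̄ = 0.0039 kg/kg → 0.0039 × 20000 / 9.8 = 7.96 mm
Layer 800–670 hPa: Δp = 130 hPa = 13000 Pa, q̄ = 0.0022 kg/kg → 0.0022 × 13000 / 9.8 = 2.92 mm
Layer 670–570 hPa: Δp = 100 hPa = 10000 Pa, q̄ = 0.0015 kg/kg → 0.0015 × 10000 / 9.8 = 1.53 mm
Layer 570–250 hPa: Δp = 320 hPa = 32000 Pa, q̄ = 0.00061 kg/kg → 0.00061 × 32000 / 9.8 = 1.99 mm
PW = 7.96 + 2.92 + 1.53 + 1.99 = 14.40 ≈ 14.4 mm.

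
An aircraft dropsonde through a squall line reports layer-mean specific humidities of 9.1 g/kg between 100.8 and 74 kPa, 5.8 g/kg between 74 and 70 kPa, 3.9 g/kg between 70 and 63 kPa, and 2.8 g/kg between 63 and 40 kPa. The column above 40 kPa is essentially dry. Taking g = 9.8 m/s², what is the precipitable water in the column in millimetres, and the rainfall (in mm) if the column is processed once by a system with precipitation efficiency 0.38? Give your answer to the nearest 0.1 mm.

PW ≈ 36.6 mm; rainfall ≈ 13.9 mm

Precipitable water is the column-integrated vapour mass per unit area: PW = (1/g) Σ q̄ Δp, with q in kg/kg and Δp in Pa (1 kg/m² of water = 1 mm).
Layer 100.8–74 kPa: Δp = 268 hPa = 26800 Pa, q̄ = 0.0091 kg/kg → 0.0091 × 26800 / 9.8 = 24.89 mm
Layer 74–70 kPa: Δp = 40 hPa = 4000 Pa, q̄ = 0.0058 kg/kg → 0.0058 × 4000 / 9.8 = 2.37 mm
Layer 70–63 kPa: Δp = 70 hPa = 7000 Pa, q̄ = 0.0039 kg/kg → 0.0039 × 7000 / 9.8 = 2.79 mm
Layer 63–40 kPa: Δp = 230 hPa = 23000 Pa, q̄ = 0.0028 kg/kg → 0.0028 × 23000 / 9.8 = 6.57 mm
PW = 24.89 + 2.37 + 2.79 + 6.57 = 36.62 ≈ 36.6 mm.
Rainfall = ε × PW = 0.38 × 36.6 = 13.9 mm.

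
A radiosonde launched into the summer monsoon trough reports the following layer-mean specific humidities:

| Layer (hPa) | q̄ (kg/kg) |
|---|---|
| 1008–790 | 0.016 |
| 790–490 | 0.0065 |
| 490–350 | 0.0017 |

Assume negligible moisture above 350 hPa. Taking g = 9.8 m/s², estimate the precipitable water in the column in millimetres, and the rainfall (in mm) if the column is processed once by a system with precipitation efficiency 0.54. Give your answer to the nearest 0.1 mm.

Precipitable water is the column-integrated vapour mass per unit area: PW = (1/g) Σ q̄ Δp, with q in kg/kg and Δp in Pa (1 kg/m² of water = 1 mm).
Layer 1008–790 hPa: Δp = 218 hPa = 21800 Pa, q̄ = 0.016 kg/kg → 0.016 × 21800 / 9.8 = 35.59 mm
Layer 790–490 hPa: Δp = 300 hPa = 30000 Pa, q̄ = 0.0065 kg/kg → 0.0065 × 30000 / 9.8 = 19.90 mm
Layer 490–350 hPa: Δp = 140 hPa = 14000 Pa, q̄ = 0.0017 kg/kg → 0.0017 × 14000 / 9.8 = 2.43 mm
PW = 35.59 + 19.90 + 2.43 = 57.92 ≈ 57.9 mm.
Rainfall = ε × PW = 0.54 × 57.9 = 31.3 mm.

PW ≈ 57.9 mm; rainfall ≈ 31.3 mm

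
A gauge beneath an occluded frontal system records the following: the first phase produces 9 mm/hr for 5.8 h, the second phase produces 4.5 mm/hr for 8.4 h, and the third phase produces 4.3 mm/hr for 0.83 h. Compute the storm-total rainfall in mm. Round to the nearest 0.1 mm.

total ≈ 93.6 mm

Total = Σ Rᵢ Δtᵢ = 9 × 5.8 + 4.5 × 8.4 + 4.3 × 0.83
      = 52.2 + 37.8 + 3.569 = 93.6 mm.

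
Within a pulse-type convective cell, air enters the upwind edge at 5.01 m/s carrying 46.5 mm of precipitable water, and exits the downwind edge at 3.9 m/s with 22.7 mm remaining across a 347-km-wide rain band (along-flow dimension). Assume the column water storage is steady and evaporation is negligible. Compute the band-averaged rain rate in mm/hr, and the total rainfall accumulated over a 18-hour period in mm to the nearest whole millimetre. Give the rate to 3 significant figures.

R ≈ 1.50 mm/hr; total ≈ 27 mm

Column moisture flux per unit crosswind length is F = V × PW.
Inflow: F_in = 5.01 × 46.5 = 232.965 mm·m/s
Outflow: F_out = 3.9 × 22.7 = 88.53 mm·m/s
Steady-state rate R = (F_in − F_out)/L = (232.965 − 88.53) / 347000 m = 4.162e-04 mm/s.
R = 4.162e-04 × 3600 = 1.50 mm/hr.
Over 18 h: total = 1.50 × 18 = 27 mm.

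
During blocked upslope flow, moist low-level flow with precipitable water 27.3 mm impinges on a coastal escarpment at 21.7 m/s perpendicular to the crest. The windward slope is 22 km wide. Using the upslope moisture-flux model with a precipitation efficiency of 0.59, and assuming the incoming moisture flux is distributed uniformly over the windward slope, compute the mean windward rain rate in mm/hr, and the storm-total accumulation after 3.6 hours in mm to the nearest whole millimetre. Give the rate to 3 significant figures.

Incoming column moisture flux per unit ridge length: F = V × PW = 21.7 × 27.3 = 592.41 mm·m/s.
Spread over the 22 km slope with efficiency ε = 0.59: R = ε·F/W = 0.59 × 592.41 / 22000 m = 1.589e-02 mm/s.
R = 1.589e-02 × 3600 = 57.2 mm/hr.
Over 3.6 h: total = 57.2 × 3.6 = 205.92 ≈ 206 mm.

R ≈ 57.2 mm/hr; total ≈ 206 mm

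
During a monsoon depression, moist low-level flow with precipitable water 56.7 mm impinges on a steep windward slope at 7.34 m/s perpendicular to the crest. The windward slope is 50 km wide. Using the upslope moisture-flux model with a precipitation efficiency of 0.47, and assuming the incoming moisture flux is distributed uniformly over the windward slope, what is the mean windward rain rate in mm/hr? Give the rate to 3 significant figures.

Incoming column moisture flux per unit ridge length: F = V × PW = 7.34 × 56.7 = 416.178 mm·m/s.
Spread over the 50 km slope with efficiency ε = 0.47: R = ε·F/W = 0.47 × 416.178 / 50000 m = 3.912e-03 mm/s.
R = 3.912e-03 × 3600 = 14.1 mm/hr.

R ≈ 14.1 mm/hr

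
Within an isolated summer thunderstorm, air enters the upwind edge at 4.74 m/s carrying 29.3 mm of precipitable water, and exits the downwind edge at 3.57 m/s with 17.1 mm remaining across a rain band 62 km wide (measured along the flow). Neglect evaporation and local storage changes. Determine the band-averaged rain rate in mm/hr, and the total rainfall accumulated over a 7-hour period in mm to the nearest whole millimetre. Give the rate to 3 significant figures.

R ≈ 4.52 mm/hr; total ≈ 32 mm

Column moisture flux per unit crosswind length is F = V × PW.
Inflow: F_in = 4.74 × 29.3 = 138.882 mm·m/s
Outflow: F_out = 3.57 × 17.1 = 61.047 mm·m/s
Steady-state rate R = (F_in − F_out)/L = (138.882 − 61.047) / 62000 m = 1.255e-03 mm/s.
R = 1.255e-03 × 3600 = 4.52 mm/hr.
Over 7 h: total = 4.52 × 7 = 31.64 ≈ 32 mm.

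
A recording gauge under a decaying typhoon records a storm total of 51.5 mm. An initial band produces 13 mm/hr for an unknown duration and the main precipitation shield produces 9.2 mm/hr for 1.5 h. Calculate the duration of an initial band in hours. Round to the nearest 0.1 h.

duration ≈ 2.9 h

Known phases: 9.2 × 1.5 = 13.8 mm.
Remaining depth = 51.5 − 13.8 = 37.7 mm.
Duration = 37.7 / 13 = 2.9 h.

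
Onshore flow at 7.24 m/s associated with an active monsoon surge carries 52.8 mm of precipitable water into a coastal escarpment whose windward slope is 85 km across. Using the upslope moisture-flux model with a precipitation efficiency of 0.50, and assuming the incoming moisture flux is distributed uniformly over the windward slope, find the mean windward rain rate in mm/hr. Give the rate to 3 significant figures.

Incoming column moisture flux per unit ridge length: F = V × PW = 7.24 × 52.8 = 382.272 mm·m/s.
Spread over the 85 km slope with efficiency ε = 0.50: R = ε·F/W = 0.50 × 382.272 / 85000 m = 2.249e-03 mm/s.
R = 2.249e-03 × 3600 = 8.10 mm/hr.

R ≈ 8.10 mm/hr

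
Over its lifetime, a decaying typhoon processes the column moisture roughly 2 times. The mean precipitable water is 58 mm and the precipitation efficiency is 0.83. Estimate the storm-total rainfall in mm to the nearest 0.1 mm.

Each cycle deposits ε × PW = 0.83 × 58 = 48.14 mm.
Over 2 cycles: 2 × 48.14 = 96.3 mm.

rainfall ≈ 96.3 mm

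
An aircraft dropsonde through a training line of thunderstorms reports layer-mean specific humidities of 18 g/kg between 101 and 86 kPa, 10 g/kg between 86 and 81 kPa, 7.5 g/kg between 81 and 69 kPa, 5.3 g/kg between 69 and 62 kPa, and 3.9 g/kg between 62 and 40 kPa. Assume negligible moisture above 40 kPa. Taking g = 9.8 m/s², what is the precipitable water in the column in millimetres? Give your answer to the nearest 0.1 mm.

PW ≈ 54.4 mm

Precipitable water is the column-integrated vapour mass per unit area: PW = (1/g) Σ q̄ Δp, with q in kg/kg and Δp in Pa (1 kg/m² of water = 1 mm).
Layer 101–86 kPa: Δp = 150 hPa = 15000 Pa, q̄ = 0.018 kg/kg → 0.018 × 15000 / 9.8 = 27.55 mm
Layer 86–81 kPa: Δp = 50 hPa = 5000 Pa, q̄ = 0.01 kg/kg → 0.01 × 5000 / 9.8 = 5.10 mm
Layer 81–69 kPa: Δp = 120 hPa = 12000 Pa, q̄ = 0.0075 kg/kg → 0.0075 × 12000 / 9.8 = 9.18 mm
Layer 69–62 kPa: Δp = 70 hPa = 7000 Pa, q̄ = 0.0053 kg/kg → 0.0053 × 7000 / 9.8 = 3.79 mm
Layer 62–40 kPa: Δp = 220 hPa = 22000 Pa, q̄ = 0.0039 kg/kg → 0.0039 × 22000 / 9.8 = 8.76 mm
PW = 27.55 + 5.10 + 9.18 + 3.79 + 8.76 = 54.38 ≈ 54.4 mm.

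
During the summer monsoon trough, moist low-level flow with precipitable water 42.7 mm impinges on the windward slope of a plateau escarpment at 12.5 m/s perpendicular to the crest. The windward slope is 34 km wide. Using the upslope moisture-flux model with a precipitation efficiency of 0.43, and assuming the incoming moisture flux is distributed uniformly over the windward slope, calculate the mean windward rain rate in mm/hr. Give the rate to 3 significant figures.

R ≈ 24.3 mm/hr

Incoming column moisture flux per unit ridge length: F = V × PW = 12.5 × 42.7 = 533.75 mm·m/s.
Spread over the 34 km slope with efficiency ε = 0.43: R = ε·F/W = 0.43 × 533.75 / 34000 m = 6.750e-03 mm/s.
R = 6.750e-03 × 3600 = 24.3 mm/hr.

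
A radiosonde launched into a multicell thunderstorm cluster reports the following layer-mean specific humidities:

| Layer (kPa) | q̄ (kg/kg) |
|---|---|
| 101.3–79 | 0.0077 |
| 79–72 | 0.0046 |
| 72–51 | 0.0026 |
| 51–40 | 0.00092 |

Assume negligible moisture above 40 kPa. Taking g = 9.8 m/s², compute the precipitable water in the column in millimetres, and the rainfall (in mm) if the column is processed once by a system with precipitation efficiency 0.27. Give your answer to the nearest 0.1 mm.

PW ≈ 27.4 mm; rainfall ≈ 7.4 mm

Precipitable water is the column-integrated vapour mass per unit area: PW = (1/g) Σ q̄ Δp, with q in kg/kg and Δp in Pa (1 kg/m² of water = 1 mm).
Layer 101.3–79 kPa: Δp = 223 hPa = 22300 Pa, q̄ = 0.0077 kg/kg → 0.0077 × 22300 / 9.8 = 17.52 mm
Layer 79–72 kPa: Δp = 70 hPa = 7000 Pa, q̄ = 0.0046 kg/kg → 0.0046 × 7000 / 9.8 = 3.29 mm
Layer 72–51 kPa: Δp = 210 hPa = 21000 Pa, q̄ = 0.0026 kg/kg → 0.0026 × 21000 / 9.8 = 5.57 mm
Layer 51–40 kPa: Δp = 110 hPa = 11000 Pa, q̄ = 0.00092 kg/kg → 0.00092 × 11000 / 9.8 = 1.03 mm
PW = 17.52 + 3.29 + 5.57 + 1.03 = 27.41 ≈ 27.4 mm.
Rainfall = ε × PW = 0.27 × 27.4 = 7.4 mm.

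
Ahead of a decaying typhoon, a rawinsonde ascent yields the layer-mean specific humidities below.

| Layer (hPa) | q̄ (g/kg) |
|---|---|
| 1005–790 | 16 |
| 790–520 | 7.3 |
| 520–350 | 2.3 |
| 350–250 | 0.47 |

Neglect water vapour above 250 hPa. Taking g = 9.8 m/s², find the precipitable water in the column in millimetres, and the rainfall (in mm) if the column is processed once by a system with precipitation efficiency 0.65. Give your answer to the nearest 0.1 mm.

Precipitable water is the column-integrated vapour mass per unit area: PW = (1/g) Σ q̄ Δp, with q in kg/kg and Δp in Pa (1 kg/m² of water = 1 mm).
Layer 1005–790 hPa: Δp = 215 hPa = 21500 Pa, q̄ = 0.016 kg/kg → 0.016 × 21500 / 9.8 = 35.10 mm
Layer 790–520 hPa: Δp = 270 hPa = 27000 Pa, q̄ = 0.0073 kg/kg → 0.0073 × 27000 / 9.8 = 20.11 mm
Layer 520–350 hPa: Δp = 170 hPa = 17000 Pa, q̄ = 0.0023 kg/kg → 0.0023 × 17000 / 9.8 = 3.99 mm
Layer 350–250 hPa: Δp = 100 hPa = 10000 Pa, q̄ = 0.00047 kg/kg → 0.00047 × 10000 / 9.8 = 0.48 mm
PW = 35.10 + 20.11 + 3.99 + 0.48 = 59.68 ≈ 59.7 mm.
Rainfall = ε × PW = 0.65 × 59.7 = 38.8 mm.

PW ≈ 59.7 mm; rainfall ≈ 38.8 mm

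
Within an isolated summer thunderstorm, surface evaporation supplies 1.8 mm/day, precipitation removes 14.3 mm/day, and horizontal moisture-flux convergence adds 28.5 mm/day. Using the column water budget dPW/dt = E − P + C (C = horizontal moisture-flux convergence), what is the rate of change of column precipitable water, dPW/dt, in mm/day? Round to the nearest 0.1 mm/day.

dPW/dt ≈ 16.0 mm/day

dPW/dt = E − P + C = 1.8 − 14.3 + (28.5) = 16.0 mm/day.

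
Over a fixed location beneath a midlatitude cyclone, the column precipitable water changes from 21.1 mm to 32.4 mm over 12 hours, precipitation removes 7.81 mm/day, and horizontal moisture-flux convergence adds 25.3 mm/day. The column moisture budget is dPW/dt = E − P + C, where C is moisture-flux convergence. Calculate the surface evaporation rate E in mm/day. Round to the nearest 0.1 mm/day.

E ≈ 5.1 mm/day

dPW/dt = (32.4 − 21.1) mm / (12/24 day) = +22.600 mm/day.
E = dPW/dt + P − C = (+22.600) + 7.81 − (25.3) = 5.1 mm/day.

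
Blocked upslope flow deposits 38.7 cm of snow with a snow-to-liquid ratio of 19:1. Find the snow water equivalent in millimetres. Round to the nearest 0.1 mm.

SWE ≈ 20.4 mm

SWE = snow depth / ratio = 38.7 cm / 19 = 2.037 cm = 20.4 mm.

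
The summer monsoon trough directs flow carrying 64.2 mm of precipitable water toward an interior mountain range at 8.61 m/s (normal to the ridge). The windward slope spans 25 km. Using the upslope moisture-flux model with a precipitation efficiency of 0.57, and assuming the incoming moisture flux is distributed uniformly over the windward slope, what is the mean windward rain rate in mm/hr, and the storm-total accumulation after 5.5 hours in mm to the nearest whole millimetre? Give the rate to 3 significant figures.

R ≈ 45.4 mm/hr; total ≈ 250 mm

Incoming column moisture flux per unit ridge length: F = V × PW = 8.61 × 64.2 = 552.762 mm·m/s.
Spread over the 25 km slope with efficiency ε = 0.57: R = ε·F/W = 0.57 × 552.762 / 25000 m = 1.260e-02 mm/s.
R = 1.260e-02 × 3600 = 45.4 mm/hr.
Over 5.5 h: total = 45.4 × 5.5 = 249.7 ≈ 250 mm.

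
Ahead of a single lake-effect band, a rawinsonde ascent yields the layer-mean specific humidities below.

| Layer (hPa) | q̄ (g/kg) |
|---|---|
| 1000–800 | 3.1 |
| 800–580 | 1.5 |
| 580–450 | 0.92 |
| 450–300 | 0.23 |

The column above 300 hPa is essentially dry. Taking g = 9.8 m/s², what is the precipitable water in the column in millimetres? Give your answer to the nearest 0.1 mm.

Precipitable water is the column-integrated vapour mass per unit area: PW = (1/g) Σ q̄ Δp, with q in kg/kg and Δp in Pa (1 kg/m² of water = 1 mm).
Layer 1000–800 hPa: Δp = 200 hPa = 20000 Pa, q̄ = 0.0031 kg/kg → 0.0031 × 20000 / 9.8 = 6.33 mm
Layer 800–580 hPa: Δp = 220 hPa = 22000 Pa, q̄ = 0.0015 kg/kg → 0.0015 × 22000 / 9.8 = 3.37 mm
Layer 580–450 hPa: Δp = 130 hPa = 13000 Pa, q̄ = 0.00092 kg/kg → 0.00092 × 13000 / 9.8 = 1.22 mm
Layer 450–300 hPa: Δp = 150 hPa = 15000 Pa, q̄ = 0.00023 kg/kg → 0.00023 × 15000 / 9.8 = 0.35 mm
PW = 6.33 + 3.37 + 1.22 + 0.35 = 11.27 ≈ 11.3 mm.

PW ≈ 11.3 mm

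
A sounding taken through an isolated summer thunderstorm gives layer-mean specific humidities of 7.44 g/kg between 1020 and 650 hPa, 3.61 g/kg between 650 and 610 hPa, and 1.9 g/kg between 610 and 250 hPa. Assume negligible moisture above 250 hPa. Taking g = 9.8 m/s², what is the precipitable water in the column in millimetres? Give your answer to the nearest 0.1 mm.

Precipitable water is the column-integrated vapour mass per unit area: PW = (1/g) Σ q̄ Δp, with q in kg/kg and Δp in Pa (1 kg/m² of water = 1 mm).
Layer 1020–650 hPa: Δp = 370 hPa = 37000 Pa, q̄ = 0.00744 kg/kg → 0.00744 × 37000 / 9.8 = 28.09 mm
Layer 650–610 hPa: Δp = 40 hPa = 4000 Pa, q̄ = 0.00361 kg/kg → 0.00361 × 4000 / 9.8 = 1.47 mm
Layer 610–250 hPa: Δp = 360 hPa = 36000 Pa, q̄ = 0.0019 kg/kg → 0.0019 × 36000 / 9.8 = 6.98 mm
PW = 28.09 + 1.47 + 6.98 = 36.54 ≈ 36.5 mm.

PW ≈ 36.5 mm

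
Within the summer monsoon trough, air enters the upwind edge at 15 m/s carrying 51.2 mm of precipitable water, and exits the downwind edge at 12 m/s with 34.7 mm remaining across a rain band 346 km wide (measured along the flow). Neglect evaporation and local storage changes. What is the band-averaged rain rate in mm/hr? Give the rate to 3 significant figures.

R ≈ 3.66 mm/hr

Column moisture flux per unit crosswind length is F = V × PW.
Inflow: F_in = 15 × 51.2 = 768 mm·m/s
Outflow: F_out = 12 × 34.7 = 416.4 mm·m/s
Steady-state rate R = (F_in − F_out)/L = (768 − 416.4) / 346000 m = 1.016e-03 mm/s.
R = 1.016e-03 × 3600 = 3.66 mm/hr.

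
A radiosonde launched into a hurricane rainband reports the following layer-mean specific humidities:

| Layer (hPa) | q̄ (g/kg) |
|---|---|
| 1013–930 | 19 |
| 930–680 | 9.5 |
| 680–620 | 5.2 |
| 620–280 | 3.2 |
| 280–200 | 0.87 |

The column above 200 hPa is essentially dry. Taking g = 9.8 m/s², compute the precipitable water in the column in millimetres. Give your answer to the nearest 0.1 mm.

Precipitable water is the column-integrated vapour mass per unit area: PW = (1/g) Σ q̄ Δp, with q in kg/kg and Δp in Pa (1 kg/m² of water = 1 mm).
Layer 1013–930 hPa: Δp = 83 hPa = 8300 Pa, q̄ = 0.019 kg/kg → 0.019 × 8300 / 9.8 = 16.09 mm
Layer 930–680 hPa: Δp = 250 hPa = 25000 Pa, q̄ = 0.0095 kg/kg → 0.0095 × 25000 / 9.8 = 24.23 mm
Layer 680–620 hPa: Δp = 60 hPa = 6000 Pa, q̄ = 0.0052 kg/kg → 0.0052 × 6000 / 9.8 = 3.18 mm
Layer 620–280 hPa: Δp = 340 hPa = 34000 Pa, q̄ = 0.0032 kg/kg → 0.0032 × 34000 / 9.8 = 11.10 mm
Layer 280–200 hPa: Δp = 80 hPa = 8000 Pa, q̄ = 0.00087 kg/kg → 0.00087 × 8000 / 9.8 = 0.71 mm
PW = 16.09 + 24.23 + 3.18 + 11.10 + 0.71 = 55.31 ≈ 55.3 mm.

PW ≈ 55.3 mm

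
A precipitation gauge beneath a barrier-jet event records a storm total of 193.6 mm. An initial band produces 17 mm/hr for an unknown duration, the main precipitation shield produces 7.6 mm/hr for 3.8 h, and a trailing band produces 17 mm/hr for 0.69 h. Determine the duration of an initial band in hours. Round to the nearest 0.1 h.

Known phases: 7.6 × 3.8 + 17 × 0.69 = 28.88 + 11.73 = 40.61 mm.
Remaining depth = 193.6 − 40.61 = 152.99 mm.
Duration = 152.99 / 17 = 9.0 h.

duration ≈ 9.0 h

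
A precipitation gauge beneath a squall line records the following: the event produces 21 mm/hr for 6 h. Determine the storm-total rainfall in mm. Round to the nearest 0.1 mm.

total ≈ 126.0 mm

Total = Σ Rᵢ Δtᵢ = 21 × 6
      = 126 = 126.0 mm.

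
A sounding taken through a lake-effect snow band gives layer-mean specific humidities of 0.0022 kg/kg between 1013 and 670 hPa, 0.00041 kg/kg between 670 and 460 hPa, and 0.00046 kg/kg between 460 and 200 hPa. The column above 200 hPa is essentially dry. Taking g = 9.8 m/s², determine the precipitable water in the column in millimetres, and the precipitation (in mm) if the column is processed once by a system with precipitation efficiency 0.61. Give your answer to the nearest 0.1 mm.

Precipitable water is the column-integrated vapour mass per unit area: PW = (1/g) Σ q̄ Δp, with q in kg/kg and Δp in Pa (1 kg/m² of water = 1 mm).
Layer 1013–670 hPa: Δp = 343 hPa = 34300 Pa, q̄ = 0.0022 kg/kg → 0.0022 × 34300 / 9.8 = 7.70 mm
Layer 670–460 hPa: Δp = 210 hPa = 21000 Pa, q̄ = 0.00041 kg/kg → 0.00041 × 21000 / 9.8 = 0.88 mm
Layer 460–200 hPa: Δp = 260 hPa = 26000 Pa, q̄ = 0.00046 kg/kg → 0.00046 × 26000 / 9.8 = 1.22 mm
PW = 7.70 + 0.88 + 1.22 = 9.80 ≈ 9.8 mm.
Precipitation = ε × PW = 0.61 × 9.8 = 6.0 mm.

PW ≈ 9.8 mm; precipitation ≈ 6.0 mm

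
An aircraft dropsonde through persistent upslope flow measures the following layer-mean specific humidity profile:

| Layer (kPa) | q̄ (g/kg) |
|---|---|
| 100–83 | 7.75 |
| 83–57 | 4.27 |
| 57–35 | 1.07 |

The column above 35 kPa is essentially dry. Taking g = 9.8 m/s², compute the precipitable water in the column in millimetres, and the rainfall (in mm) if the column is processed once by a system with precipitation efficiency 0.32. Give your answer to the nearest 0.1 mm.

Precipitable water is the column-integrated vapour mass per unit area: PW = (1/g) Σ q̄ Δp, with q in kg/kg and Δp in Pa (1 kg/m² of water = 1 mm).
Layer 100–83 kPa: Δp = 170 hPa = 17000 Pa, q̄ = 0.00775 kg/kg → 0.00775 × 17000 / 9.8 = 13.44 mm
Layer 83–57 kPa: Δp = 260 hPa = 26000 Pa, q̄ = 0.00427 kg/kg → 0.00427 × 26000 / 9.8 = 11.33 mm
Layer 57–35 kPa: Δp = 220 hPa = 22000 Pa, q̄ = 0.00107 kg/kg → 0.00107 × 22000 / 9.8 = 2.40 mm
PW = 13.44 + 11.33 + 2.40 = 27.17 ≈ 27.2 mm.
Rainfall = ε × PW = 0.32 × 27.2 = 8.7 mm.

PW ≈ 27.2 mm; rainfall ≈ 8.7 mm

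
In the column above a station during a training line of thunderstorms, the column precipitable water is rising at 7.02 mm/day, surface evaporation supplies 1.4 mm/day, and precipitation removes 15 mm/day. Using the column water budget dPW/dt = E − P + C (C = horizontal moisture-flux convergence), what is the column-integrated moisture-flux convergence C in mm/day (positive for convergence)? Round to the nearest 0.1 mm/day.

C ≈ 20.6 mm/day

dPW/dt = +7.02 mm/day.
C = dPW/dt − E + P = (+7.02) − 1.4 + 15 = 20.6 mm/day.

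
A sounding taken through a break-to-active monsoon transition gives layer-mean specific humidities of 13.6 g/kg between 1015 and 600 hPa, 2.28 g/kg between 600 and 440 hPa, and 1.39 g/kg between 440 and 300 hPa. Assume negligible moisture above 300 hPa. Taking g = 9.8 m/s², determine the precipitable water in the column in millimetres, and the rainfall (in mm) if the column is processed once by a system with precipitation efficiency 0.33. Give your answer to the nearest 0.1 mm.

Precipitable water is the column-integrated vapour mass per unit area: PW = (1/g) Σ q̄ Δp, with q in kg/kg and Δp in Pa (1 kg/m² of water = 1 mm).
Layer 1015–600 hPa: Δp = 415 hPa = 41500 Pa, q̄ = 0.0136 kg/kg → 0.0136 × 41500 / 9.8 = 57.59 mm
Layer 600–440 hPa: Δp = 160 hPa = 16000 Pa, q̄ = 0.00228 kg/kg → 0.00228 × 16000 / 9.8 = 3.72 mm
Layer 440–300 hPa: Δp = 140 hPa = 14000 Pa, q̄ = 0.00139 kg/kg → 0.00139 × 14000 / 9.8 = 1.99 mm
PW = 57.59 + 3.72 + 1.99 = 63.30 ≈ 63.3 mm.
Rainfall = ε × PW = 0.33 × 63.3 = 20.9 mm.

PW ≈ 63.3 mm; rainfall ≈ 20.9 mm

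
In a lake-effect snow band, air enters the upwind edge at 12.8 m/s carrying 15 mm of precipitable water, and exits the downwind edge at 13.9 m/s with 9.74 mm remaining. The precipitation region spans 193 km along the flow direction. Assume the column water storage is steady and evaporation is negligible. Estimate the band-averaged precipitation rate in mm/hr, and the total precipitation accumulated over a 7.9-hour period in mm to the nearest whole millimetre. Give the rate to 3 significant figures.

R ≈ 1.06 mm/hr; total ≈ 8 mm

Column moisture flux per unit crosswind length is F = V × PW.
Inflow: F_in = 12.8 × 15 = 192 mm·m/s
Outflow: F_out = 13.9 × 9.74 = 135.386 mm·m/s
Steady-state rate R = (F_in − F_out)/L = (192 − 135.386) / 193000 m = 2.933e-04 mm/s.
R = 2.933e-04 × 3600 = 1.06 mm/hr.
Over 7.9 h: total = 1.06 × 7.9 = 8.374 ≈ 8 mm.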